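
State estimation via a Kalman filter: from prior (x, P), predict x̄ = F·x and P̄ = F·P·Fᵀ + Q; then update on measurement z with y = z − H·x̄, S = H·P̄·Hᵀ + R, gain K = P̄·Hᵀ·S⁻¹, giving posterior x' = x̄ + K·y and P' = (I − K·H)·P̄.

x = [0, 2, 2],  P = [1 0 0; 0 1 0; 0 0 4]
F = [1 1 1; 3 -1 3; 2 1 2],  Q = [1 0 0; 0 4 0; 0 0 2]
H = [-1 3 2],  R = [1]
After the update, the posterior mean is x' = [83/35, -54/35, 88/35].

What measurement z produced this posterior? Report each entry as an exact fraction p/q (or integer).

x̄ = F·x = [4, 4, 6]
P̄ = F·P·Fᵀ + Q = [7 14 11; 14 50 29; 11 29 23]
S = H·P̄·Hᵀ + R = [770]
K = P̄·Hᵀ·S⁻¹ = [57/770; 97/385; 61/385]
x' − x̄ = [-57/35, -194/35, -122/35] = K·y
y = (KᵀK)⁻¹·Kᵀ·(x' − x̄) = [-22]
z = y + H·x̄ = [-22] + [20] = [-2]

z = [-2]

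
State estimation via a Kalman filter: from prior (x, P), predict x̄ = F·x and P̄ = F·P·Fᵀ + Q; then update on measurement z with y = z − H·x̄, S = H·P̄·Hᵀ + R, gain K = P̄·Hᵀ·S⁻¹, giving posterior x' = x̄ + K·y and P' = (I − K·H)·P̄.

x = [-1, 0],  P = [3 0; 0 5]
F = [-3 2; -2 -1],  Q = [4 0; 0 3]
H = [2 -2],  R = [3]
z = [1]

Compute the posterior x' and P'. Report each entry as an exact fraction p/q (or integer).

x̄ = F·x = [3, 2]
P̄ = F·P·Fᵀ + Q = [51 8; 8 20]
y = z − H·x̄ = [-1]
S = H·P̄·Hᵀ + R = [223]
K = P̄·Hᵀ·S⁻¹ = [86/223; -24/223]
x' = x̄ + K·y = [583/223, 470/223]
P' = (I − K·H)·P̄ = [3977/223 3848/223; 3848/223 3884/223]

x' = [583/223, 470/223]
P' = [3977/223 3848/223; 3848/223 3884/223]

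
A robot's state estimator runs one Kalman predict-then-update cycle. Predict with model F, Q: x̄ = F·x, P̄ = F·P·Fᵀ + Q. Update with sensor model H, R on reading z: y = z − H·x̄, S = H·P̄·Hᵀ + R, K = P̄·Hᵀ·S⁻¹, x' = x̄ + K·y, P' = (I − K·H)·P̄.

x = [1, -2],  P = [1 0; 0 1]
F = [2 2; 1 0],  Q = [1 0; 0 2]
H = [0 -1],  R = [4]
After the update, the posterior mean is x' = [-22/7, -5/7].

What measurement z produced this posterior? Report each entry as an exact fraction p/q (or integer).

x̄ = F·x = [-2, 1]
P̄ = F·P·Fᵀ + Q = [9 2; 2 3]
S = H·P̄·Hᵀ + R = [7]
K = P̄·Hᵀ·S⁻¹ = [-2/7; -3/7]
x' − x̄ = [-8/7, -12/7] = K·y
y = (KᵀK)⁻¹·Kᵀ·(x' − x̄) = [4]
z = y + H·x̄ = [4] + [-1] = [3]

z = [3]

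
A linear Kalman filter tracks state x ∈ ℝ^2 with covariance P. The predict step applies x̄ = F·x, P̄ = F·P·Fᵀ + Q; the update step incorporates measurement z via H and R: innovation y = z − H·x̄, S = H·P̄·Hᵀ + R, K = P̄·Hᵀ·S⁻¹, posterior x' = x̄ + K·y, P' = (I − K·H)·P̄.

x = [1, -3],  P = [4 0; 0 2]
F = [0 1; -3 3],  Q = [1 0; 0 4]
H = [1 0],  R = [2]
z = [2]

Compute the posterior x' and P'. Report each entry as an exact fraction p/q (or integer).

x̄ = F·x = [-3, -12]
P̄ = F·P·Fᵀ + Q = [3 6; 6 58]
y = z − H·x̄ = [5]
S = H·P̄·Hᵀ + R = [5]
K = P̄·Hᵀ·S⁻¹ = [3/5; 6/5]
x' = x̄ + K·y = [0, -6]
P' = (I − K·H)·P̄ = [6/5 12/5; 12/5 254/5]

x' = [0, -6]
P' = [6/5 12/5; 12/5 254/5]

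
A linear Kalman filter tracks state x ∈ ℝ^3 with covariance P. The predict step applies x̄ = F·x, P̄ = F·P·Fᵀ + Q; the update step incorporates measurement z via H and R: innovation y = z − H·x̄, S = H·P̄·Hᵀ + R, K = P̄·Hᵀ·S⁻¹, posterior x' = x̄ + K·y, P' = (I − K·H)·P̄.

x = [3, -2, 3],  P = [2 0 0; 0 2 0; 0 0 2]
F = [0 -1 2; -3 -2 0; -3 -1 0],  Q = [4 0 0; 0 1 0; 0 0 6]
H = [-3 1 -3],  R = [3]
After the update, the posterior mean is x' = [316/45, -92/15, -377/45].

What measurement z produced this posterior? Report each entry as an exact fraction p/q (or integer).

z = [-2]

x̄ = F·x = [8, -5, -7]
P̄ = F·P·Fᵀ + Q = [14 4 2; 4 27 22; 2 22 26]
S = H·P̄·Hᵀ + R = [270]
K = P̄·Hᵀ·S⁻¹ = [-22/135; -17/90; -31/135]
x' − x̄ = [-44/45, -17/15, -62/45] = K·y
y = (KᵀK)⁻¹·Kᵀ·(x' − x̄) = [6]
z = y + H·x̄ = [6] + [-8] = [-2]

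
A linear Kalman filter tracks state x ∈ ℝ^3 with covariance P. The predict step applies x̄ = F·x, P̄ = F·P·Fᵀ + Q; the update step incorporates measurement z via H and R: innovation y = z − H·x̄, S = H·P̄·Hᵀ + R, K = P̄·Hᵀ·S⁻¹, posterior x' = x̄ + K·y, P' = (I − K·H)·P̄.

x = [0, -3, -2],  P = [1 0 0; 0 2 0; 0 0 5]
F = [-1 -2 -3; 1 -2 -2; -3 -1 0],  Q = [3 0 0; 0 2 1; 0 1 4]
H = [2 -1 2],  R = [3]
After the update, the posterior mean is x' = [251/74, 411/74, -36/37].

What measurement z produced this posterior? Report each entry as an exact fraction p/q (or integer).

x̄ = F·x = [12, 10, 3]
P̄ = F·P·Fᵀ + Q = [57 37 7; 37 31 2; 7 2 15]
S = H·P̄·Hᵀ + R = [222]
K = P̄·Hᵀ·S⁻¹ = [91/222; 47/222; 7/37]
x' − x̄ = [-637/74, -329/74, -147/37] = K·y
y = (KᵀK)⁻¹·Kᵀ·(x' − x̄) = [-21]
z = y + H·x̄ = [-21] + [20] = [-1]

z = [-1]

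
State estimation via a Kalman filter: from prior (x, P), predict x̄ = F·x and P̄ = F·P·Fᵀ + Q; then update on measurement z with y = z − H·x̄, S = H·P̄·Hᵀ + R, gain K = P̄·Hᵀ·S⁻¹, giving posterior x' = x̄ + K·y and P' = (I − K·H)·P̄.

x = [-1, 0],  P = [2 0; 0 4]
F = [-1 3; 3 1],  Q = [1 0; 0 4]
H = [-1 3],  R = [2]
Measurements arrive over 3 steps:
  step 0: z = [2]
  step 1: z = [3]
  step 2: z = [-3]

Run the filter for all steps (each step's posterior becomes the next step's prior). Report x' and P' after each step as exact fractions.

step 0: x' = [-13/239, 147/239], P' = [8880/239 2946/239; 2946/239 1030/239]
step 1: x' = [1702199/897321, 488052/299107], P' = [2675128/897321 297090/299107; 297090/299107 165414/299107]
step 2: x' = [926957384/302508319, 19620111/302508319], P' = [906278792/302508319 301485930/302508319; 301485930/302508319 167118238/302508319]

step 0: x̄ = F·x = [1, -3]
step 0: P̄ = F·P·Fᵀ + Q = [39 6; 6 26]
step 0: y = z − H·x̄ = [12]
step 0: S = H·P̄·Hᵀ + R = [239]
step 0: K = P̄·Hᵀ·S⁻¹ = [-21/239; 72/239]
step 0: x' = x̄ + K·y = [-13/239, 147/239]
step 0: P' = (I − K·H)·P̄ = [8880/239 2946/239; 2946/239 1030/239]
step 1: x̄ = F·x = [454/239, 108/239]
step 1: P̄ = F·P·Fᵀ + Q = [713/239 18/239; 18/239 99582/239]
step 1: y = z − H·x̄ = [847/239]
step 1: S = H·P̄·Hᵀ + R = [897321/239]
step 1: K = P̄·Hᵀ·S⁻¹ = [-659/897321; 99576/299107]
step 1: x' = x̄ + K·y = [1702199/897321, 488052/299107]
step 1: P' = (I − K·H)·P̄ = [2675128/897321 297090/299107; 297090/299107 165414/299107]
step 2: x̄ = F·x = [2690269/897321, 2190251/299107]
step 2: P̄ = F·P·Fᵀ + Q = [2691007/897321 197834/299107; 197834/299107 11169766/299107]
step 2: y = z − H·x̄ = [-19713953/897321]
step 2: S = H·P̄·Hᵀ + R = [302508319/897321]
step 2: K = P̄·Hᵀ·S⁻¹ = [-910501/302508319; 99934392/302508319]
step 2: x' = x̄ + K·y = [926957384/302508319, 19620111/302508319]
step 2: P' = (I − K·H)·P̄ = [906278792/302508319 301485930/302508319; 301485930/302508319 167118238/302508319]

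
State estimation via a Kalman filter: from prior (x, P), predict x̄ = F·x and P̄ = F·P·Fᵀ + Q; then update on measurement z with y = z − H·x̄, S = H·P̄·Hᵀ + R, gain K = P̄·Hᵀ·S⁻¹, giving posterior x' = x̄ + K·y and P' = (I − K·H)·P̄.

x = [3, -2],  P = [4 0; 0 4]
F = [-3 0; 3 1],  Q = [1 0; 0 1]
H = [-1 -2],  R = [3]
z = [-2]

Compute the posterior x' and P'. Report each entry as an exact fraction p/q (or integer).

x̄ = F·x = [-9, 7]
P̄ = F·P·Fᵀ + Q = [37 -36; -36 41]
y = z − H·x̄ = [3]
S = H·P̄·Hᵀ + R = [60]
K = P̄·Hᵀ·S⁻¹ = [7/12; -23/30]
x' = x̄ + K·y = [-29/4, 47/10]
P' = (I − K·H)·P̄ = [199/12 -55/6; -55/6 86/15]

x' = [-29/4, 47/10]
P' = [199/12 -55/6; -55/6 86/15]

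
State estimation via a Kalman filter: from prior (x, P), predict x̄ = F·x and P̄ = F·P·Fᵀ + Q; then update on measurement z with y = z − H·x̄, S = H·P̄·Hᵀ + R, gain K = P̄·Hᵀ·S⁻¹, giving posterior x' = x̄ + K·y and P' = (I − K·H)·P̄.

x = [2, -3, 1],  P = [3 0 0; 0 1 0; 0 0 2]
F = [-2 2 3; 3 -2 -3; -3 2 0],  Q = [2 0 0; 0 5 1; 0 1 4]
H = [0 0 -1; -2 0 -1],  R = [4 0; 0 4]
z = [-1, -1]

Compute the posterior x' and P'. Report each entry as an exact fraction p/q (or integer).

x' = [341/541, -701/541, -154/541]
P' = [848/541 -620/541 -732/541; -620/541 4914/541 280/541; -732/541 280/541 1622/541]

x̄ = F·x = [-7, 9, -12]
P̄ = F·P·Fᵀ + Q = [36 -40 22; -40 54 -30; 22 -30 35]
y = z − H·x̄ = [-13, -27]
S = H·P̄·Hᵀ + R = [39 79; 79 271]
K = P̄·Hᵀ·S⁻¹ = [183/541 -241/541; -70/541 240/541; -811/1082 -79/1082]
x' = x̄ + K·y = [341/541, -701/541, -154/541]
P' = (I − K·H)·P̄ = [848/541 -620/541 -732/541; -620/541 4914/541 280/541; -732/541 280/541 1622/541]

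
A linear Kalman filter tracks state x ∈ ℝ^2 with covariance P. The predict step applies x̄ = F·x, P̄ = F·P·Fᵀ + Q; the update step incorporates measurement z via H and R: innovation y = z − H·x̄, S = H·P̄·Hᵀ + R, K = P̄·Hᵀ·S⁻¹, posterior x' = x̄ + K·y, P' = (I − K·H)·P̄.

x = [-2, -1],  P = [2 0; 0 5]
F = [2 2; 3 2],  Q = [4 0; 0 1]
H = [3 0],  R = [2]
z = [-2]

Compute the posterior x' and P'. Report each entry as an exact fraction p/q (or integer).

x̄ = F·x = [-6, -8]
P̄ = F·P·Fᵀ + Q = [32 32; 32 39]
y = z − H·x̄ = [16]
S = H·P̄·Hᵀ + R = [290]
K = P̄·Hᵀ·S⁻¹ = [48/145; 48/145]
x' = x̄ + K·y = [-102/145, -392/145]
P' = (I − K·H)·P̄ = [32/145 32/145; 32/145 1047/145]

x' = [-102/145, -392/145]
P' = [32/145 32/145; 32/145 1047/145]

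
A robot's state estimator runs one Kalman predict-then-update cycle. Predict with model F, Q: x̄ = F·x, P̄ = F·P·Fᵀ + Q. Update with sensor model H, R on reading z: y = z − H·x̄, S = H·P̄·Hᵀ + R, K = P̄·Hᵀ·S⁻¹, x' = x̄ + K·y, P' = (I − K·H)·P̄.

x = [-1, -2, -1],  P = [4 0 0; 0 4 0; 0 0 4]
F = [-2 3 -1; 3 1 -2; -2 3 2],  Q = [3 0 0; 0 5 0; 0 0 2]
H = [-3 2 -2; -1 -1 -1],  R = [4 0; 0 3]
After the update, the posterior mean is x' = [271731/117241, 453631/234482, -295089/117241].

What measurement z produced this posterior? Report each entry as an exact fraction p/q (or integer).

x̄ = F·x = [-3, -3, -6]
P̄ = F·P·Fᵀ + Q = [59 -4 44; -4 61 -28; 44 -28 70]
S = H·P̄·Hᵀ + R = [1859 411; 411 217]
K = P̄·Hᵀ·S⁻¹ = [-9276/117241 -35919/117241; 53149/234482 -132001/234482; -17915/117241 -12533/117241]
x' − x̄ = [623454/117241, 1157077/234482, 408357/117241] = K·y
y = (KᵀK)⁻¹·Kᵀ·(x' − x̄) = [-13, -14]
z = y + H·x̄ = [-13, -14] + [15, 12] = [2, -2]

z = [2, -2]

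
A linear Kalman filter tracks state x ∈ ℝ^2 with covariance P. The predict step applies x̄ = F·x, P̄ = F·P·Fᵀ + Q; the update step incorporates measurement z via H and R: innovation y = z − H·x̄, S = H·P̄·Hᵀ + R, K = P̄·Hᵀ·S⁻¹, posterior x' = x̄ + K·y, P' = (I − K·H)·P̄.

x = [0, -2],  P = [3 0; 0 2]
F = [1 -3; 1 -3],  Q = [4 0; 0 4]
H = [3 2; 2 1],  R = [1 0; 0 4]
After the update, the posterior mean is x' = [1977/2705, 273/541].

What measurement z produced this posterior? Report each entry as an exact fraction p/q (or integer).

x̄ = F·x = [6, 6]
P̄ = F·P·Fᵀ + Q = [25 21; 21 25]
S = H·P̄·Hᵀ + R = [578 347; 347 213]
K = P̄·Hᵀ·S⁻¹ = [284/2705 439/2705; 164/541 -97/541]
x' − x̄ = [-14253/2705, -2973/541] = K·y
y = (KᵀK)⁻¹·Kᵀ·(x' − x̄) = [-27, -15]
z = y + H·x̄ = [-27, -15] + [30, 18] = [3, 3]

z = [3, 3]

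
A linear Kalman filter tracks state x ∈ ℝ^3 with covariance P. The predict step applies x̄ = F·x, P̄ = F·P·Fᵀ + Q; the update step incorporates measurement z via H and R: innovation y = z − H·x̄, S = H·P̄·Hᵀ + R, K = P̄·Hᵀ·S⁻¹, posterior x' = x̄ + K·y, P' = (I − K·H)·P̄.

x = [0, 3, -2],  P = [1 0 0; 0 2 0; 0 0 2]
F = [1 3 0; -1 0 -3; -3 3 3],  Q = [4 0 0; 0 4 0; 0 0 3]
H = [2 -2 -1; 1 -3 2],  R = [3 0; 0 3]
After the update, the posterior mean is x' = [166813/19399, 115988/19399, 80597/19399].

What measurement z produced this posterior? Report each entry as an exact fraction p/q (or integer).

z = [1, -1]

x̄ = F·x = [9, 6, 3]
P̄ = F·P·Fᵀ + Q = [23 -1 15; -1 23 -15; 15 -15 48]
S = H·P̄·Hᵀ + R = [123 156; 156 671]
K = P̄·Hᵀ·S⁻¹ = [4469/19399 580/19399; -2181/19399 -2384/19399; -5428/19399 5772/19399]
x' − x̄ = [-7778/19399, -406/19399, 22400/19399] = K·y
y = (KᵀK)⁻¹·Kᵀ·(x' − x̄) = [-2, 2]
z = y + H·x̄ = [-2, 2] + [3, -3] = [1, -1]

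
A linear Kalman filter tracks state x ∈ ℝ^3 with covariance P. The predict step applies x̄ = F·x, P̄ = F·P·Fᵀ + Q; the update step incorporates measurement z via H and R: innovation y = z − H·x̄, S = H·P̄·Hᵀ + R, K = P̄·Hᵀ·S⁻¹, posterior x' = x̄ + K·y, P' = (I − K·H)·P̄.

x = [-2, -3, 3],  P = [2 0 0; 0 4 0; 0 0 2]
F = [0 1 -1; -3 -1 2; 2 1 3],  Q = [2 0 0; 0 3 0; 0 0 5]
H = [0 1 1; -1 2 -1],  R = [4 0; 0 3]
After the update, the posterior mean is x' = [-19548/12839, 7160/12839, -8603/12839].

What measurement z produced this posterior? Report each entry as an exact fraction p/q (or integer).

x̄ = F·x = [-6, 15, 2]
P̄ = F·P·Fᵀ + Q = [8 -8 -2; -8 33 -4; -2 -4 35]
S = H·P̄·Hᵀ + R = [64 37; 37 222]
K = P̄·Hᵀ·S⁻¹ = [-38/347 -1038/12839; 96/347 3919/12839; 227/347 -3771/12839]
x' − x̄ = [57486/12839, -185425/12839, -34281/12839] = K·y
y = (KᵀK)⁻¹·Kᵀ·(x' − x̄) = [-18, -31]
z = y + H·x̄ = [-18, -31] + [17, 34] = [-1, 3]

z = [-1, 3]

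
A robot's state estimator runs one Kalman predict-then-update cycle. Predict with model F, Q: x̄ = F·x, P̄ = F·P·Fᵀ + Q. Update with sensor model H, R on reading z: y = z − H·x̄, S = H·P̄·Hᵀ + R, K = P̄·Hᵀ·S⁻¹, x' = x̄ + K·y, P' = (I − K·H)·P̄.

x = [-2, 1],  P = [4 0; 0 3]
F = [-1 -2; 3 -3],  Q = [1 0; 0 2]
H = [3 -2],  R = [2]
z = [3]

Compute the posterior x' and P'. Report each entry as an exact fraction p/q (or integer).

x̄ = F·x = [0, -9]
P̄ = F·P·Fᵀ + Q = [17 6; 6 65]
y = z − H·x̄ = [-15]
S = H·P̄·Hᵀ + R = [343]
K = P̄·Hᵀ·S⁻¹ = [39/343; -16/49]
x' = x̄ + K·y = [-585/343, -201/49]
P' = (I − K·H)·P̄ = [4310/343 918/49; 918/49 199/7]

x' = [-585/343, -201/49]
P' = [4310/343 918/49; 918/49 199/7]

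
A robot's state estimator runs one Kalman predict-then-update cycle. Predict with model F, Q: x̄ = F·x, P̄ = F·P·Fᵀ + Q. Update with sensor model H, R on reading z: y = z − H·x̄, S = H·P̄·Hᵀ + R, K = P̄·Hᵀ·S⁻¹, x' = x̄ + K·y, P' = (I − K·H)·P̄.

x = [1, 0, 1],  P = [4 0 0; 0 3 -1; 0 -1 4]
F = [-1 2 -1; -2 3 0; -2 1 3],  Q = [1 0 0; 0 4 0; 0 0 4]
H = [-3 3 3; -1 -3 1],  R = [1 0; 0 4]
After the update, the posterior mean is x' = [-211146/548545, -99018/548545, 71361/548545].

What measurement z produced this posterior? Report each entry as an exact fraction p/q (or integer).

x̄ = F·x = [-2, -2, 1]
P̄ = F·P·Fᵀ + Q = [25 29 -3; 29 47 16; -3 16 53]
S = H·P̄·Hᵀ + R = [946 -93; -93 589]
K = P̄·Hᵀ·S⁻¹ = [-288/17695 -108511/548545; 1476/17695 -136198/548545; 4128/17695 27656/548545]
x' − x̄ = [885944/548545, 998072/548545, -477184/548545] = K·y
y = (KᵀK)⁻¹·Kᵀ·(x' − x̄) = [-2, -8]
z = y + H·x̄ = [-2, -8] + [3, 9] = [1, 1]

z = [1, 1]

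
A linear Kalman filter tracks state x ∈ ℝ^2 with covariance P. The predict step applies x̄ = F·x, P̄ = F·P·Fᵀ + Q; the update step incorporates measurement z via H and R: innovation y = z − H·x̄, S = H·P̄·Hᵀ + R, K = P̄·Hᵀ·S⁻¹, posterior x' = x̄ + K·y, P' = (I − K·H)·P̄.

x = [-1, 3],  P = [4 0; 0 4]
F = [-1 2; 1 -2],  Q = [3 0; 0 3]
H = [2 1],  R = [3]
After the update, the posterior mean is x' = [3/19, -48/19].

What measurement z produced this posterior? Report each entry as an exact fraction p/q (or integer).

z = [-3]

x̄ = F·x = [7, -7]
P̄ = F·P·Fᵀ + Q = [23 -20; -20 23]
S = H·P̄·Hᵀ + R = [38]
K = P̄·Hᵀ·S⁻¹ = [13/19; -17/38]
x' − x̄ = [-130/19, 85/19] = K·y
y = (KᵀK)⁻¹·Kᵀ·(x' − x̄) = [-10]
z = y + H·x̄ = [-10] + [7] = [-3]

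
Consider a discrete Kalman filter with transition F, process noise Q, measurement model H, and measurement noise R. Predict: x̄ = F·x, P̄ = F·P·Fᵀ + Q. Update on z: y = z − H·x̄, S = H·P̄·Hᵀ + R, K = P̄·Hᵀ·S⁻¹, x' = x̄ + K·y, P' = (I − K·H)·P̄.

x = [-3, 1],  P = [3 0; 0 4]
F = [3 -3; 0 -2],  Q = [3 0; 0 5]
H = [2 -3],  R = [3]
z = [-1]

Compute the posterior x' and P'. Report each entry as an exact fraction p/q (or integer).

x' = [-83/14, -197/56]
P' = [312/7 411/14; 411/14 1101/56]

x̄ = F·x = [-12, -2]
P̄ = F·P·Fᵀ + Q = [66 24; 24 21]
y = z − H·x̄ = [17]
S = H·P̄·Hᵀ + R = [168]
K = P̄·Hᵀ·S⁻¹ = [5/14; -5/56]
x' = x̄ + K·y = [-83/14, -197/56]
P' = (I − K·H)·P̄ = [312/7 411/14; 411/14 1101/56]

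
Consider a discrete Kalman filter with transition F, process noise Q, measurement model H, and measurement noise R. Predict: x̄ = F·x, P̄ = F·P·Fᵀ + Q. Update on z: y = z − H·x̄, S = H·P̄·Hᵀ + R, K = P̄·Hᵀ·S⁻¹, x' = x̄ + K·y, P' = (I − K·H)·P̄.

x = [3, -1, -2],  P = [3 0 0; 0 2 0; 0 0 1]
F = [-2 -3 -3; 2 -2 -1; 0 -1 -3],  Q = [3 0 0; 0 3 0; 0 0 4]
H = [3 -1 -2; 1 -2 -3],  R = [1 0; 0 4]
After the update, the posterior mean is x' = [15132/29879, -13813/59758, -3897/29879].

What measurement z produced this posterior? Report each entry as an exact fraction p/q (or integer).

x̄ = F·x = [3, 10, 7]
P̄ = F·P·Fᵀ + Q = [42 3 15; 3 24 7; 15 7 15]
S = H·P̄·Hᵀ + R = [293 127; 127 259]
K = P̄·Hᵀ·S⁻¹ = [12615/29879 -7224/29879; 871/59758 -15655/59758; 3830/29879 -6954/29879]
x' − x̄ = [-74505/29879, -611393/59758, -213050/29879] = K·y
y = (KᵀK)⁻¹·Kᵀ·(x' − x̄) = [17, 40]
z = y + H·x̄ = [17, 40] + [-15, -38] = [2, 2]

z = [2, 2]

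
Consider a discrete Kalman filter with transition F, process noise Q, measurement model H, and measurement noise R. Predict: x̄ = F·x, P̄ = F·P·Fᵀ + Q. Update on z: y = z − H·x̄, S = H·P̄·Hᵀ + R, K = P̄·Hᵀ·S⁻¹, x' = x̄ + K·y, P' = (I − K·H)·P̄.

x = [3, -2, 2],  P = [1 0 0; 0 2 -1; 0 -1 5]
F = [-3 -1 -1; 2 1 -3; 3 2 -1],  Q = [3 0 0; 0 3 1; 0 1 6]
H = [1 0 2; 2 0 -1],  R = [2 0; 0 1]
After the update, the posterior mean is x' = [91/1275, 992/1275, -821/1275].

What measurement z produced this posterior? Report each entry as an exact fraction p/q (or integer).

z = [-1, 1]

x̄ = F·x = [-9, -2, 3]
P̄ = F·P·Fᵀ + Q = [17 5 -7; 5 60 33; -7 33 32]
S = H·P̄·Hᵀ + R = [119 -51; -51 129]
K = P̄·Hᵀ·S⁻¹ = [413/2125 148/375; 1331/2125 26/375; 1669/4250 -151/750]
x' − x̄ = [11566/1275, 3542/1275, -4646/1275] = K·y
y = (KᵀK)⁻¹·Kᵀ·(x' − x̄) = [2, 22]
z = y + H·x̄ = [2, 22] + [-3, -21] = [-1, 1]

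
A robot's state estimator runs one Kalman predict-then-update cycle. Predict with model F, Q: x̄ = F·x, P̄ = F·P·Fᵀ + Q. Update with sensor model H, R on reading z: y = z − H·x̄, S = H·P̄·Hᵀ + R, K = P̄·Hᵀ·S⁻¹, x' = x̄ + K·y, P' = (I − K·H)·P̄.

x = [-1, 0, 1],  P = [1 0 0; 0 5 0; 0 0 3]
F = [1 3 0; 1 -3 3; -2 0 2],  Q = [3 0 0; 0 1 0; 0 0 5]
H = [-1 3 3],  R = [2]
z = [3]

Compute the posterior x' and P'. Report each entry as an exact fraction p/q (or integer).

x' = [761/735, -1042/735, 2036/735]
P' = [37061/1470 -2981/735 18191/1470; -2981/735 5092/735 -5981/735; 18191/1470 -5981/735 18101/1470]

x̄ = F·x = [-1, 2, 4]
P̄ = F·P·Fᵀ + Q = [49 -44 -2; -44 74 16; -2 16 21]
y = z − H·x̄ = [-16]
S = H·P̄·Hᵀ + R = [1470]
K = P̄·Hᵀ·S⁻¹ = [-187/1470; 157/735; 113/1470]
x' = x̄ + K·y = [761/735, -1042/735, 2036/735]
P' = (I − K·H)·P̄ = [37061/1470 -2981/735 18191/1470; -2981/735 5092/735 -5981/735; 18191/1470 -5981/735 18101/1470]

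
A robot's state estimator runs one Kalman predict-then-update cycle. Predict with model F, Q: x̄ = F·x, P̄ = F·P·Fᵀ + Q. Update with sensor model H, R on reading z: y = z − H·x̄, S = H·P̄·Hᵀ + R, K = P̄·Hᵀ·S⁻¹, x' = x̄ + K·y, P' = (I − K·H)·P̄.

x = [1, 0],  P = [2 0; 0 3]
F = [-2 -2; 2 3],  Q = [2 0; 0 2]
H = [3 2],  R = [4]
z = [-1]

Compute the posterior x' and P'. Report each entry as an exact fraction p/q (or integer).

x̄ = F·x = [-2, 2]
P̄ = F·P·Fᵀ + Q = [22 -26; -26 37]
y = z − H·x̄ = [1]
S = H·P̄·Hᵀ + R = [38]
K = P̄·Hᵀ·S⁻¹ = [7/19; -2/19]
x' = x̄ + K·y = [-31/19, 36/19]
P' = (I − K·H)·P̄ = [320/19 -466/19; -466/19 695/19]

x' = [-31/19, 36/19]
P' = [320/19 -466/19; -466/19 695/19]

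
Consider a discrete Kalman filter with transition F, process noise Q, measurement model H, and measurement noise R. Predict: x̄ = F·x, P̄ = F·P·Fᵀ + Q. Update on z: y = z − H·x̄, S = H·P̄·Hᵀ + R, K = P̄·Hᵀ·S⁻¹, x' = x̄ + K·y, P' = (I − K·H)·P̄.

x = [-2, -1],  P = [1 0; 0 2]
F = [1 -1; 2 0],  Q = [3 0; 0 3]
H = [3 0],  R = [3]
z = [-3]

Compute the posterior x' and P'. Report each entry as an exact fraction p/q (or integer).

x̄ = F·x = [-1, -4]
P̄ = F·P·Fᵀ + Q = [6 2; 2 7]
y = z − H·x̄ = [0]
S = H·P̄·Hᵀ + R = [57]
K = P̄·Hᵀ·S⁻¹ = [6/19; 2/19]
x' = x̄ + K·y = [-1, -4]
P' = (I − K·H)·P̄ = [6/19 2/19; 2/19 121/19]

x' = [-1, -4]
P' = [6/19 2/19; 2/19 121/19]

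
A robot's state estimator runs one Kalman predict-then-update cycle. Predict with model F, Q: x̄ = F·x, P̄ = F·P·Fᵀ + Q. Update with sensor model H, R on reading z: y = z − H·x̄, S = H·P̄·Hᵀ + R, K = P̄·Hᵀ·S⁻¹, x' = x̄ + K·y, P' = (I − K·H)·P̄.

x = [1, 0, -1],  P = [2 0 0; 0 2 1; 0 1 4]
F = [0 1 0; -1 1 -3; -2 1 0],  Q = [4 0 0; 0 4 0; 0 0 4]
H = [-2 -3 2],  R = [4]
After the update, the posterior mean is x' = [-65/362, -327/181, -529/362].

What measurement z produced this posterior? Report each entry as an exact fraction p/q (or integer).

z = [3]

x̄ = F·x = [0, 2, -2]
P̄ = F·P·Fᵀ + Q = [6 -1 2; -1 38 3; 2 3 14]
S = H·P̄·Hᵀ + R = [362]
K = P̄·Hᵀ·S⁻¹ = [-5/362; -53/181; 15/362]
x' − x̄ = [-65/362, -689/181, 195/362] = K·y
y = (KᵀK)⁻¹·Kᵀ·(x' − x̄) = [13]
z = y + H·x̄ = [13] + [-10] = [3]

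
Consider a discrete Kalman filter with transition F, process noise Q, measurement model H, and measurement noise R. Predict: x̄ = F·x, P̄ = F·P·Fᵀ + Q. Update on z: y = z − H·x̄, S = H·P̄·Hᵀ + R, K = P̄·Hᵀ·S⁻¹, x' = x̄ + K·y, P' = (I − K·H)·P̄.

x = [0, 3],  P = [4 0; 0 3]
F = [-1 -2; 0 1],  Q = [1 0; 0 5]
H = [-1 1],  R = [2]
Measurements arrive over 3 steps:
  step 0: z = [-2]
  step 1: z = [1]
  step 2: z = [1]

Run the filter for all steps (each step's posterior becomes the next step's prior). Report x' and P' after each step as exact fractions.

step 0: x̄ = F·x = [-6, 3]
step 0: P̄ = F·P·Fᵀ + Q = [17 -6; -6 8]
step 0: y = z − H·x̄ = [-11]
step 0: S = H·P̄·Hᵀ + R = [39]
step 0: K = P̄·Hᵀ·S⁻¹ = [-23/39; 14/39]
step 0: x' = x̄ + K·y = [19/39, -37/39]
step 0: P' = (I − K·H)·P̄ = [134/39 88/39; 88/39 116/39]
step 1: x̄ = F·x = [55/39, -37/39]
step 1: P̄ = F·P·Fᵀ + Q = [989/39 -320/39; -320/39 311/39]
step 1: y = z − H·x̄ = [131/39]
step 1: S = H·P̄·Hᵀ + R = [2018/39]
step 1: K = P̄·Hᵀ·S⁻¹ = [-1309/2018; 631/2018]
step 1: x' = x̄ + K·y = [-1551/2018, 205/2018]
step 1: P' = (I − K·H)·P̄ = [7239/2018 4621/2018; 4621/2018 5883/2018]
step 2: x̄ = F·x = [1141/2018, 205/2018]
step 2: P̄ = F·P·Fᵀ + Q = [51273/2018 -16387/2018; -16387/2018 15973/2018]
step 2: y = z − H·x̄ = [1477/1009]
step 2: S = H·P̄·Hᵀ + R = [52028/1009]
step 2: K = P̄·Hᵀ·S⁻¹ = [-16915/26014; 4045/13007]
step 2: x' = x̄ + K·y = [-5026/13007, 14485/26014]
step 2: P' = (I − K·H)·P̄ = [93829/26014 59999/26014; 59999/26014 76179/26014]

step 0: x' = [19/39, -37/39], P' = [134/39 88/39; 88/39 116/39]
step 1: x' = [-1551/2018, 205/2018], P' = [7239/2018 4621/2018; 4621/2018 5883/2018]
step 2: x' = [-5026/13007, 14485/26014], P' = [93829/26014 59999/26014; 59999/26014 76179/26014]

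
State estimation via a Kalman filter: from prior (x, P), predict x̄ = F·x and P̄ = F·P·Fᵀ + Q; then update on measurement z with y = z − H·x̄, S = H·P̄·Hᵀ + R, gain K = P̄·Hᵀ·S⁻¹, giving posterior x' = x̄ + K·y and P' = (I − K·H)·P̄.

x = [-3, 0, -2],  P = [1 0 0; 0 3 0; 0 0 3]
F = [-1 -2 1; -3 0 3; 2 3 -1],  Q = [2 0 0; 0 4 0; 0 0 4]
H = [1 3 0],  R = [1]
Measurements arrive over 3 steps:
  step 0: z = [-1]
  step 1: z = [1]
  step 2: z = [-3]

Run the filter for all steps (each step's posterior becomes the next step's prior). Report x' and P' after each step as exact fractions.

step 0: x̄ = F·x = [1, 3, -4]
step 0: P̄ = F·P·Fᵀ + Q = [18 12 -23; 12 40 -15; -23 -15 38]
step 0: y = z − H·x̄ = [-11]
step 0: S = H·P̄·Hᵀ + R = [451]
step 0: K = P̄·Hᵀ·S⁻¹ = [54/451; 12/41; -68/451]
step 0: x' = x̄ + K·y = [-13/41, -9/41, -96/41]
step 0: P' = (I − K·H)·P̄ = [5202/451 -156/41 -6701/451; -156/41 56/41 201/41; -6701/451 201/41 12514/451]
step 1: x̄ = F·x = [-65/41, -249/41, 43/41]
step 1: P̄ = F·P·Fᵀ + Q = [18776/451 69792/451 -2150/41; 69792/451 281866/451 -8520/41; -2150/41 -8520/41 3056/41]
step 1: y = z − H·x̄ = [853/41]
step 1: S = H·P̄·Hᵀ + R = [2974773/451]
step 1: K = P̄·Hᵀ·S⁻¹ = [12008/156567; 305130/991591; -304810/2974773]
step 1: x' = x̄ + K·y = [1609/156567, 326091/991591, -3221651/2974773]
step 1: P' = (I − K·H)·P̄ = [443576/156567 -47952/52189 -94570/156567; -47952/52189 405406/991591 165780/991591; -94570/156567 165780/991591 15722468/2974773]
step 2: x̄ = F·x = [-1736256/991591, -3252222/991591, 6217612/2974773]
step 2: P̄ = F·P·Fᵀ + Q = [8545358/991591 21282864/991591 -7882202/991591; 21282864/991591 87198580/991591 -28277034/991591; -7882202/991591 -28277034/991591 43683410/2974773]
step 2: y = z − H·x̄ = [8518149/991591]
step 2: S = H·P̄·Hᵀ + R = [922021353/991591]
step 2: K = P̄·Hᵀ·S⁻¹ = [72393950/922021353; 31430956/102446817; -92713304/922021353]
step 2: x' = x̄ + K·y = [-36761074/34148939, -22000410/34148939, 125631764/102446817]
step 2: P' = (I − K·H)·P̄ = [2660490614/922021353 -95855432/102446817 -560388566/922021353; -95855432/102446817 14142932/34148939 17321306/102446817; -560388566/922021353 17321306/102446817 4870881434/922021353]

step 0: x' = [-13/41, -9/41, -96/41], P' = [5202/451 -156/41 -6701/451; -156/41 56/41 201/41; -6701/451 201/41 12514/451]
step 1: x' = [1609/156567, 326091/991591, -3221651/2974773], P' = [443576/156567 -47952/52189 -94570/156567; -47952/52189 405406/991591 165780/991591; -94570/156567 165780/991591 15722468/2974773]
step 2: x' = [-36761074/34148939, -22000410/34148939, 125631764/102446817], P' = [2660490614/922021353 -95855432/102446817 -560388566/922021353; -95855432/102446817 14142932/34148939 17321306/102446817; -560388566/922021353 17321306/102446817 4870881434/922021353]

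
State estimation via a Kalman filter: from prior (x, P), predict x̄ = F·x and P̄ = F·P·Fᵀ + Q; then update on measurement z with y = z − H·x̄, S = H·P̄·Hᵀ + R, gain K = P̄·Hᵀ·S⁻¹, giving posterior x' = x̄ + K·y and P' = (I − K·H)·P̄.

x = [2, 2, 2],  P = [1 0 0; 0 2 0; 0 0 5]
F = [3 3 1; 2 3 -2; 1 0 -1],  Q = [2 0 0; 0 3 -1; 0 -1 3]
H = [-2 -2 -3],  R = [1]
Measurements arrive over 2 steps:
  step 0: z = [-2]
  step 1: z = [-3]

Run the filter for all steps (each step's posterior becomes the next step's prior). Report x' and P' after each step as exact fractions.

step 0: x' = [872/103, -1015/309, -285/103], P' = [2152/103 -823/103 -881/103; -823/103 5009/618 1/206; -881/103 1/206 1179/206]
step 1: x' = [811268/720087, -2660389/720087, 1958429/720087], P' = [1528804/720087 843286/720087 -1547072/720087; 843286/720087 10719043/720087 -7660181/720087; -1547072/720087 -7660181/720087 6163249/720087]

step 0: x̄ = F·x = [14, 6, 0]
step 0: P̄ = F·P·Fᵀ + Q = [34 14 -2; 14 45 11; -2 11 9]
step 0: y = z − H·x̄ = [38]
step 0: S = H·P̄·Hᵀ + R = [618]
step 0: K = P̄·Hᵀ·S⁻¹ = [-15/103; -151/618; -15/206]
step 0: x' = x̄ + K·y = [872/103, -1015/309, -285/103]
step 0: P' = (I − K·H)·P̄ = [2152/103 -823/103 -881/103; -823/103 5009/618 1/206; -881/103 1/206 1179/206]
step 1: x̄ = F·x = [1316/103, 1299/103, 1157/103]
step 1: P̄ = F·P·Fᵀ + Q = [7580/103 10424/103 5158/103; 10424/103 31909/206 12867/206; 5158/103 12867/206 9625/206]
step 1: y = z − H·x̄ = [8392/103]
step 1: S = H·P̄·Hᵀ + R = [720087/206]
step 1: K = P̄·Hᵀ·S⁻¹ = [-102964/720087; -144115/720087; -75241/720087]
step 1: x' = x̄ + K·y = [811268/720087, -2660389/720087, 1958429/720087]
step 1: P' = (I − K·H)·P̄ = [1528804/720087 843286/720087 -1547072/720087; 843286/720087 10719043/720087 -7660181/720087; -1547072/720087 -7660181/720087 6163249/720087]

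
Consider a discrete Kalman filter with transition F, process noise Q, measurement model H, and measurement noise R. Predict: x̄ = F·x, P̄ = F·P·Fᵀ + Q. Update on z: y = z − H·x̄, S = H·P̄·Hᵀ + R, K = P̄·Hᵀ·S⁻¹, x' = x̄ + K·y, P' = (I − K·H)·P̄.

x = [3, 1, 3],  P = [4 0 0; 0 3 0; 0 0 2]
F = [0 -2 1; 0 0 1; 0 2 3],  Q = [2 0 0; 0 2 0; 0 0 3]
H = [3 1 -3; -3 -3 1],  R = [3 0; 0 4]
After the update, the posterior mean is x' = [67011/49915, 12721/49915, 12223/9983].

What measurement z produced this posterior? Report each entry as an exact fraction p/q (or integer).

x̄ = F·x = [1, 3, 11]
P̄ = F·P·Fᵀ + Q = [16 2 -6; 2 4 6; -6 6 33]
S = H·P̄·Hᵀ + R = [532 -291; -291 253]
K = P̄·Hᵀ·S⁻¹ = [-256/49915 -12132/49915; -5516/49915 -8712/49915; -3696/9983 -2949/9983]
x' − x̄ = [17096/49915, -137024/49915, -97590/9983] = K·y
y = (KᵀK)⁻¹·Kᵀ·(x' − x̄) = [28, -2]
z = y + H·x̄ = [28, -2] + [-27, -1] = [1, -3]

z = [1, -3]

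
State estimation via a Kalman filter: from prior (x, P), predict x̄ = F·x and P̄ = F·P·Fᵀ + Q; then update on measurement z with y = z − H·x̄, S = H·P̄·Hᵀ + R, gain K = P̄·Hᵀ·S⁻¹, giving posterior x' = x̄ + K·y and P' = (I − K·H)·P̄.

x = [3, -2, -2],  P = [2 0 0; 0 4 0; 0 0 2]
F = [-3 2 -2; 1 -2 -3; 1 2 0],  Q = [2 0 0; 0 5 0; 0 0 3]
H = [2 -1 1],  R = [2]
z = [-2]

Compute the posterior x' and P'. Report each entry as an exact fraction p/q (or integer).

x' = [9/29, 379/58, 217/58]
P' = [304/29 385/29 -205/29; 385/29 2881/116 -249/116; -205/29 -249/116 4283/348]

x̄ = F·x = [-9, 13, -1]
P̄ = F·P·Fᵀ + Q = [44 -10 10; -10 41 -14; 10 -14 21]
y = z − H·x̄ = [30]
S = H·P̄·Hᵀ + R = [348]
K = P̄·Hᵀ·S⁻¹ = [9/29; -25/116; 55/348]
x' = x̄ + K·y = [9/29, 379/58, 217/58]
P' = (I − K·H)·P̄ = [304/29 385/29 -205/29; 385/29 2881/116 -249/116; -205/29 -249/116 4283/348]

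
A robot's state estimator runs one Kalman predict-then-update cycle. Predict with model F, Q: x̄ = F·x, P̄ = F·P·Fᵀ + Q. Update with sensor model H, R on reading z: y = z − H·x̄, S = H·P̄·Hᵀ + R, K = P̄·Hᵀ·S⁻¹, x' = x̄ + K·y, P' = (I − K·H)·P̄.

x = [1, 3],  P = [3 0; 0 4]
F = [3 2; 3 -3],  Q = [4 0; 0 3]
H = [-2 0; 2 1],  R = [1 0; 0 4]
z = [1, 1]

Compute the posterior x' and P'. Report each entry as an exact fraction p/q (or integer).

x' = [-5199/13394, 8682/6697]
P' = [3281/13394 -3087/6697; -3087/6697 31062/6697]

x̄ = F·x = [9, -6]
P̄ = F·P·Fᵀ + Q = [47 3; 3 66]
y = z − H·x̄ = [19, -11]
S = H·P̄·Hᵀ + R = [189 -194; -194 270]
K = P̄·Hᵀ·S⁻¹ = [-3281/6697 97/13394; 6174/6697 6222/6697]
x' = x̄ + K·y = [-5199/13394, 8682/6697]
P' = (I − K·H)·P̄ = [3281/13394 -3087/6697; -3087/6697 31062/6697]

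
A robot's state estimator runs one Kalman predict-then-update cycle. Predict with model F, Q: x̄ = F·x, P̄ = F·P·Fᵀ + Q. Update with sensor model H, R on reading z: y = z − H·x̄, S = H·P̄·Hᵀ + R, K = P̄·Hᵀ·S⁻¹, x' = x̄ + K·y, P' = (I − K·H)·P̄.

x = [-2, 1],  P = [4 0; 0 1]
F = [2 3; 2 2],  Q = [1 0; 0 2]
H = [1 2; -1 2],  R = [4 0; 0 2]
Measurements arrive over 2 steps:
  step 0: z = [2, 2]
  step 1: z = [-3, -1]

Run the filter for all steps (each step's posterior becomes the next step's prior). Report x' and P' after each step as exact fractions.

step 0: x̄ = F·x = [-1, -2]
step 0: P̄ = F·P·Fᵀ + Q = [26 22; 22 22]
step 0: y = z − H·x̄ = [7, 5]
step 0: S = H·P̄·Hᵀ + R = [206 62; 62 28]
step 0: K = P̄·Hᵀ·S⁻¹ = [211/481 -158/481; 121/481 110/481]
step 0: x' = x̄ + K·y = [206/481, 435/481]
step 0: P' = (I − K·H)·P̄ = [580/481 132/481; 132/481 176/481]
step 1: x̄ = F·x = [1717/481, 1282/481]
step 1: P̄ = F·P·Fᵀ + Q = [5969/481 4696/481; 4696/481 5042/481]
step 1: y = z − H·x̄ = [-5724/481, -1328/481]
step 1: S = H·P̄·Hᵀ + R = [46845/481 14199/481; 14199/481 8315/481]
step 1: K = P̄·Hᵀ·S⁻¹ = [82249/195327 -20014/65109; 4384/17757 1340/5919]
step 1: x' = x̄ + K·y = [-38587/65109, -5314/5919]
step 1: P' = (I − K·H)·P̄ = [224540/195327 4748/17757; 4748/17757 6394/17757]

step 0: x' = [206/481, 435/481], P' = [580/481 132/481; 132/481 176/481]
step 1: x' = [-38587/65109, -5314/5919], P' = [224540/195327 4748/17757; 4748/17757 6394/17757]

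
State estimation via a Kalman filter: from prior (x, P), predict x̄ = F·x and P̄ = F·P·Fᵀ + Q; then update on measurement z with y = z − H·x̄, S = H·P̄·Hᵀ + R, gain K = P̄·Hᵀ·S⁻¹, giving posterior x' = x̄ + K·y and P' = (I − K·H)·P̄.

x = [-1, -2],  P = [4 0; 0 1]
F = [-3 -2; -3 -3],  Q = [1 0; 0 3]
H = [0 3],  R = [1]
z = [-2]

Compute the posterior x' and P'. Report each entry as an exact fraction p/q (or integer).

x̄ = F·x = [7, 9]
P̄ = F·P·Fᵀ + Q = [41 42; 42 48]
y = z − H·x̄ = [-29]
S = H·P̄·Hᵀ + R = [433]
K = P̄·Hᵀ·S⁻¹ = [126/433; 144/433]
x' = x̄ + K·y = [-623/433, -279/433]
P' = (I − K·H)·P̄ = [1877/433 42/433; 42/433 48/433]

x' = [-623/433, -279/433]
P' = [1877/433 42/433; 42/433 48/433]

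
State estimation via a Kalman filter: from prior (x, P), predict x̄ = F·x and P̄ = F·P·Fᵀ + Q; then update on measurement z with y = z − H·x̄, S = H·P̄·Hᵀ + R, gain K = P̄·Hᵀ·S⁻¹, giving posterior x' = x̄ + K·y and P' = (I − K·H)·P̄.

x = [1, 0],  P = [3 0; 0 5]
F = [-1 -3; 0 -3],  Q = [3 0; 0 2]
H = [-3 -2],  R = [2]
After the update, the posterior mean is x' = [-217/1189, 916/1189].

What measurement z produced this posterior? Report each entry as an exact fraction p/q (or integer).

z = [-1]

x̄ = F·x = [-1, 0]
P̄ = F·P·Fᵀ + Q = [51 45; 45 47]
S = H·P̄·Hᵀ + R = [1189]
K = P̄·Hᵀ·S⁻¹ = [-243/1189; -229/1189]
x' − x̄ = [972/1189, 916/1189] = K·y
y = (KᵀK)⁻¹·Kᵀ·(x' − x̄) = [-4]
z = y + H·x̄ = [-4] + [3] = [-1]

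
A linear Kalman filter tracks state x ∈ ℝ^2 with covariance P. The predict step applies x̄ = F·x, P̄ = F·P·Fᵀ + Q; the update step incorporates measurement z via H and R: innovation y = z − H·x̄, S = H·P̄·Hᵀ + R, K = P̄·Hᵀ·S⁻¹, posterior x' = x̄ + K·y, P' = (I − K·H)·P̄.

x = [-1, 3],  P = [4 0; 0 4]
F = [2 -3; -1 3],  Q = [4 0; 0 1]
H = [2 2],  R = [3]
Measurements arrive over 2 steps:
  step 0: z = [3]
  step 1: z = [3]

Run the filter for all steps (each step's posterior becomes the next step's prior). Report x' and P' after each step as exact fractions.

step 0: x̄ = F·x = [-11, 10]
step 0: P̄ = F·P·Fᵀ + Q = [56 -44; -44 41]
step 0: y = z − H·x̄ = [5]
step 0: S = H·P̄·Hᵀ + R = [39]
step 0: K = P̄·Hᵀ·S⁻¹ = [8/13; -2/13]
step 0: x' = x̄ + K·y = [-103/13, 120/13]
step 0: P' = (I − K·H)·P̄ = [536/13 -524/13; -524/13 521/13]
step 1: x̄ = F·x = [-566/13, 463/13]
step 1: P̄ = F·P·Fᵀ + Q = [13173/13 -10477/13; -10477/13 8382/13]
step 1: y = z − H·x̄ = [245/13]
step 1: S = H·P̄·Hᵀ + R = [2443/13]
step 1: K = P̄·Hᵀ·S⁻¹ = [5392/2443; -4190/2443]
step 1: x' = x̄ + K·y = [-678/349, 1149/349]
step 1: P' = (I − K·H)·P̄ = [239075/2443 -230987/2443; -230987/2443 224702/2443]

step 0: x' = [-103/13, 120/13], P' = [536/13 -524/13; -524/13 521/13]
step 1: x' = [-678/349, 1149/349], P' = [239075/2443 -230987/2443; -230987/2443 224702/2443]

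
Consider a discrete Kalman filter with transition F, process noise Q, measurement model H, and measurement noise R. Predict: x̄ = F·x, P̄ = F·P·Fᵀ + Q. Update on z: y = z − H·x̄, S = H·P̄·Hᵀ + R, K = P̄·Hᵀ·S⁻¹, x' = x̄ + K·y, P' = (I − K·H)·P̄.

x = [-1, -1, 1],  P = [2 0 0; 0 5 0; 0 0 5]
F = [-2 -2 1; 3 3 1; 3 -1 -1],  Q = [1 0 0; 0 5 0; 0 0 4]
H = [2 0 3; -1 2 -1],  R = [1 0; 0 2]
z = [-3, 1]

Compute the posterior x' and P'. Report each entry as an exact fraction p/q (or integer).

x' = [189531/87661, 28020/87661, -214598/87661]
P' = [1136781/87661 167673/87661 -759719/87661; 167673/87661 70128/87661 -107347/87661; -759719/87661 -107347/87661 517407/87661]

x̄ = F·x = [5, -5, -3]
P̄ = F·P·Fᵀ + Q = [34 -37 -7; -37 73 -2; -7 -2 32]
y = z − H·x̄ = [-4, 13]
S = H·P̄·Hᵀ + R = [341 -289; -289 502]
K = P̄·Hᵀ·S⁻¹ = [-5595/87661 -20858/87661; 13305/87661 39965/87661; 32783/87661 13809/87661]
x' = x̄ + K·y = [189531/87661, 28020/87661, -214598/87661]
P' = (I − K·H)·P̄ = [1136781/87661 167673/87661 -759719/87661; 167673/87661 70128/87661 -107347/87661; -759719/87661 -107347/87661 517407/87661]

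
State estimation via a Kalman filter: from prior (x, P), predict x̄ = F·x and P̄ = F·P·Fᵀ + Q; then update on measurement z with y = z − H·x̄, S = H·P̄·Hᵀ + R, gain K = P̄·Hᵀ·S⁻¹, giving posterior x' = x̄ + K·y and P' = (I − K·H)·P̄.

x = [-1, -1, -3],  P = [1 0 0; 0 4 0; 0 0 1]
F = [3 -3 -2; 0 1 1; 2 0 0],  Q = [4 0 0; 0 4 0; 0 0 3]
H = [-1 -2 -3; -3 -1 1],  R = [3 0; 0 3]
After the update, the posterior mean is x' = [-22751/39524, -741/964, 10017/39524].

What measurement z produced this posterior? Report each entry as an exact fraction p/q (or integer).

x̄ = F·x = [6, -4, -2]
P̄ = F·P·Fᵀ + Q = [53 -14 6; -14 9 0; 6 0 7]
S = H·P̄·Hᵀ + R = [135 106; 106 376]
K = P̄·Hᵀ·S⁻¹ = [-717/19762 -14207/39524; -61/482 119/964; -4493/19762 1377/39524]
x' − x̄ = [-259895/39524, 3115/964, 89065/39524] = K·y
y = (KᵀK)⁻¹·Kᵀ·(x' − x̄) = [-7, 19]
z = y + H·x̄ = [-7, 19] + [8, -16] = [1, 3]

z = [1, 3]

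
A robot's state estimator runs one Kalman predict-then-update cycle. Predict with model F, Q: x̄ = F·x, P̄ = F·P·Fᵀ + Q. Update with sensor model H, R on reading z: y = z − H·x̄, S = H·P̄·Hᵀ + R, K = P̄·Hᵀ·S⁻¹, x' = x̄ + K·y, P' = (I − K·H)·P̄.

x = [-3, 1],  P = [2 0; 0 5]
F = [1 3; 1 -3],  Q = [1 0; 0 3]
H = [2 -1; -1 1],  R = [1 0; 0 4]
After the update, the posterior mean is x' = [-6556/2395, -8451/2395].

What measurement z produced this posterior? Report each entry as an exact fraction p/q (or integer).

x̄ = F·x = [0, -6]
P̄ = F·P·Fᵀ + Q = [48 -43; -43 50]
S = H·P̄·Hᵀ + R = [415 -275; -275 188]
K = P̄·Hᵀ·S⁻¹ = [1107/2395 92/479; 7/2395 239/479]
x' − x̄ = [-6556/2395, 5919/2395] = K·y
y = (KᵀK)⁻¹·Kᵀ·(x' − x̄) = [-8, 5]
z = y + H·x̄ = [-8, 5] + [6, -6] = [-2, -1]

z = [-2, -1]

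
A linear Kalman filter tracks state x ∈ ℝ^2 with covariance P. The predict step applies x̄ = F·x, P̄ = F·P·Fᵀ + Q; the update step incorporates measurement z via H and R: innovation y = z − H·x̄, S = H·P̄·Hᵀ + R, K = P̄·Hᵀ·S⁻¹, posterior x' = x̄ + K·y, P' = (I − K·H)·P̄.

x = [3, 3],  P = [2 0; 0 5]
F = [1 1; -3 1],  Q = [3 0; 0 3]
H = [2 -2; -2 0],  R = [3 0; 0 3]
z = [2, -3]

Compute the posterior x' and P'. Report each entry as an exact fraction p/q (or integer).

x̄ = F·x = [6, -6]
P̄ = F·P·Fᵀ + Q = [10 -1; -1 26]
y = z − H·x̄ = [-22, 9]
S = H·P̄·Hᵀ + R = [155 -44; -44 43]
K = P̄·Hᵀ·S⁻¹ = [66/4729 -2132/4729; -2234/4729 -2066/4729]
x' = x̄ + K·y = [7734/4729, 2180/4729]
P' = (I − K·H)·P̄ = [3198/4729 3099/4729; 3099/4729 6450/4729]

x' = [7734/4729, 2180/4729]
P' = [3198/4729 3099/4729; 3099/4729 6450/4729]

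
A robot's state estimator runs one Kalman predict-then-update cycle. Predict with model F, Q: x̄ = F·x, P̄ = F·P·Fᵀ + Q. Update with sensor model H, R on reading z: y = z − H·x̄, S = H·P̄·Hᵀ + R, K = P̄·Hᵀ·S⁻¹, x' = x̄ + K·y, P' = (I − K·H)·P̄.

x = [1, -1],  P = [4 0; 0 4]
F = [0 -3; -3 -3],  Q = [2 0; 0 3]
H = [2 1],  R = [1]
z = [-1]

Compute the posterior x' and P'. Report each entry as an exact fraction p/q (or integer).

x' = [83/93, -343/124]
P' = [398/93 -256/31; -256/31 2097/124]

x̄ = F·x = [3, 0]
P̄ = F·P·Fᵀ + Q = [38 36; 36 75]
y = z − H·x̄ = [-7]
S = H·P̄·Hᵀ + R = [372]
K = P̄·Hᵀ·S⁻¹ = [28/93; 49/124]
x' = x̄ + K·y = [83/93, -343/124]
P' = (I − K·H)·P̄ = [398/93 -256/31; -256/31 2097/124]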